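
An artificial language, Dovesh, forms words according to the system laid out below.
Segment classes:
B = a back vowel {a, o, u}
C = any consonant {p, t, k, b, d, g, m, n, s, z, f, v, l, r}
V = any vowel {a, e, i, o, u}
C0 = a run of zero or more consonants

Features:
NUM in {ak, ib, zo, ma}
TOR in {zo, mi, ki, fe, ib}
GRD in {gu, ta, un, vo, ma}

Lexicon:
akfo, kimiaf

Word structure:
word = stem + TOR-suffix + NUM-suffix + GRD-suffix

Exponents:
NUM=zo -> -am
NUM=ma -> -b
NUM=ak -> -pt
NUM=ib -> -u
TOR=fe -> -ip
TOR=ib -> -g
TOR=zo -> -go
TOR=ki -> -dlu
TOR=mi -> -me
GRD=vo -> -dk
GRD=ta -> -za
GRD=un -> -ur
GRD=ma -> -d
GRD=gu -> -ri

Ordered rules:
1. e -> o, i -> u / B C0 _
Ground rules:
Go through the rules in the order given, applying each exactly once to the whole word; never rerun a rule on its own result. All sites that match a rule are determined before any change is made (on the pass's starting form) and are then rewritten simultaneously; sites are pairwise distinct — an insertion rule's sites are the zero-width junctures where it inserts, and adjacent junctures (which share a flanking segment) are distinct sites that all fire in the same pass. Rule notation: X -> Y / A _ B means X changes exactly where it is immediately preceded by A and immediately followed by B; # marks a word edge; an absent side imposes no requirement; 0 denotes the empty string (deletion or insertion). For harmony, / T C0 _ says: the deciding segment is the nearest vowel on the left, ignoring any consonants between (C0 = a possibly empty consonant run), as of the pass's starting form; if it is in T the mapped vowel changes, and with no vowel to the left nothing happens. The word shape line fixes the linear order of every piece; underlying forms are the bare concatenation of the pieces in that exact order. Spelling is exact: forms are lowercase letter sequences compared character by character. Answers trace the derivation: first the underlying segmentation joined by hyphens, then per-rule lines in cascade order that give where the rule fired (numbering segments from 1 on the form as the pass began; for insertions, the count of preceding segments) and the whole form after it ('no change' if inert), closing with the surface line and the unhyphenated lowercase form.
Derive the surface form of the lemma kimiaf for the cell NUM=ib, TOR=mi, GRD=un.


underlying: kimiaf-me-u-ur
1. e -> o, i -> u / B C0 _: fires at position(s) 8: kimiafmouur
surface: kimiafmouur


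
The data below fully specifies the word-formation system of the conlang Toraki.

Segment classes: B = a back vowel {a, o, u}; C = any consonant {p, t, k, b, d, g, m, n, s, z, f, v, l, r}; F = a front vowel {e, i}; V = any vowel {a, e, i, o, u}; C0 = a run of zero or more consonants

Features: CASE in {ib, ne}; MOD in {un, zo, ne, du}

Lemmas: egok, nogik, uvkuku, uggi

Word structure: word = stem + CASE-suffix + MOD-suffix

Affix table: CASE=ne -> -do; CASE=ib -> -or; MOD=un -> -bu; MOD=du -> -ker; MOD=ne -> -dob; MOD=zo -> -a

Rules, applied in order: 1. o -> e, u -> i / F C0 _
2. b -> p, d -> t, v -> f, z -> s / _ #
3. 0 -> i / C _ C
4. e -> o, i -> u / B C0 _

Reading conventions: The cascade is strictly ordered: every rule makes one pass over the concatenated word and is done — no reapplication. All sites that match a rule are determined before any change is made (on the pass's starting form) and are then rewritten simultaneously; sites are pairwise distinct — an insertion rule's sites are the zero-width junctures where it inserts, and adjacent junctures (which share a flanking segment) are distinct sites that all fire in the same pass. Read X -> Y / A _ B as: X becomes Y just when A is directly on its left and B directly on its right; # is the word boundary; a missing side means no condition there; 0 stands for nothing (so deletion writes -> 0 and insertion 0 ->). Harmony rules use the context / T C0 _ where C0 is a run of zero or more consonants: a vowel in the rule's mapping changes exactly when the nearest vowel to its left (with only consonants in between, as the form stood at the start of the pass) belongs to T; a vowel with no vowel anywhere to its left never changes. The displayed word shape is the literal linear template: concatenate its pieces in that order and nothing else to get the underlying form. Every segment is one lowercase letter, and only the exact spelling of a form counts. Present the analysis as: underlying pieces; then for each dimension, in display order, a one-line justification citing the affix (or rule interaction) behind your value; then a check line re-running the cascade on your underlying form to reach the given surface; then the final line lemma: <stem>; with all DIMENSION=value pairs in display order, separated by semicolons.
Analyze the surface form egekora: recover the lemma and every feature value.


underlying: egok-or-a
CASE=ib - signalled by the affix -or
MOD=zo - signalled by the affix -a
check: egokora -> egekora -> egekora -> egekora -> egekora
lemma: egok; CASE=ib; MOD=zo


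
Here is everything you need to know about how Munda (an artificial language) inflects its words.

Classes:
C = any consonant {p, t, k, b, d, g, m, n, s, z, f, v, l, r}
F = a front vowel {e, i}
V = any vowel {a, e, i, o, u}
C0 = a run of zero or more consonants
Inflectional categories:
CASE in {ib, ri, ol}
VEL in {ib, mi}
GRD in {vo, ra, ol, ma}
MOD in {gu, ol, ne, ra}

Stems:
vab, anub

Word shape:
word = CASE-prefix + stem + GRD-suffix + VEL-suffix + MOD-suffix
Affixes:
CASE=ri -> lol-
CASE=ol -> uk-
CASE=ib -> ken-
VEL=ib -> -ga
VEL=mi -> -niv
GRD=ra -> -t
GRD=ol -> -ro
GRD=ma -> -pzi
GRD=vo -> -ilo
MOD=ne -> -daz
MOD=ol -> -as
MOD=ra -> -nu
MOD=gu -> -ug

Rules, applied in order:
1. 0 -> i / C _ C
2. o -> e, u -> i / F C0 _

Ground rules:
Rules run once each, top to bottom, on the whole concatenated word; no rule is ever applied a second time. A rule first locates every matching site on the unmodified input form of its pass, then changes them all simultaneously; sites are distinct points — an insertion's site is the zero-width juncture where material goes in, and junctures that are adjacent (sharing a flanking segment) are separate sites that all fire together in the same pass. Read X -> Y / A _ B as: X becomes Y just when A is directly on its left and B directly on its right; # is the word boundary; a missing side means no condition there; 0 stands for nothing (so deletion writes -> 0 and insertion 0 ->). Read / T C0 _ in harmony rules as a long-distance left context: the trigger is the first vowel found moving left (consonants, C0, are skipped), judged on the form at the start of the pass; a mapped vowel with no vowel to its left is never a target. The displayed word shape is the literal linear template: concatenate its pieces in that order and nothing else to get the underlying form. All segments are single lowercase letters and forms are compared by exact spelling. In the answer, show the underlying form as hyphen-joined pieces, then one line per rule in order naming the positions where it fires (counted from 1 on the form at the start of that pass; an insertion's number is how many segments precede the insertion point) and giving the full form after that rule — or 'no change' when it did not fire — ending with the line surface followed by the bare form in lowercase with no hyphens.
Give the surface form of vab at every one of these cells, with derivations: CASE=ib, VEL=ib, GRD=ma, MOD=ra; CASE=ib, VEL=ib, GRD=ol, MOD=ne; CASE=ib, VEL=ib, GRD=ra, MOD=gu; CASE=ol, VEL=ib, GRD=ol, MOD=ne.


cell CASE=ib, VEL=ib, GRD=ma, MOD=ra:
underlying: ken-vab-pzi-ga-nu
1. 0 -> i / C _ C: inserts after position(s) 3, 6, 7: kenivabipiziganu
2. o -> e, u -> i / F C0 _: no change
surface: kenivabipiziganu

cell CASE=ib, VEL=ib, GRD=ol, MOD=ne:
underlying: ken-vab-ro-ga-daz
1. 0 -> i / C _ C: inserts after position(s) 3, 6: kenivabirogadaz
2. o -> e, u -> i / F C0 _: fires at position(s) 10: kenivabiregadaz
surface: kenivabiregadaz

cell CASE=ib, VEL=ib, GRD=ra, MOD=gu:
underlying: ken-vab-t-ga-ug
1. 0 -> i / C _ C: inserts after position(s) 3, 6, 7: kenivabitigaug
2. o -> e, u -> i / F C0 _: no change
surface: kenivabitigaug

cell CASE=ol, VEL=ib, GRD=ol, MOD=ne:
underlying: uk-vab-ro-ga-daz
1. 0 -> i / C _ C: inserts after position(s) 2, 5: ukivabirogadaz
2. o -> e, u -> i / F C0 _: fires at position(s) 9: ukivabiregadaz
surface: ukivabiregadaz


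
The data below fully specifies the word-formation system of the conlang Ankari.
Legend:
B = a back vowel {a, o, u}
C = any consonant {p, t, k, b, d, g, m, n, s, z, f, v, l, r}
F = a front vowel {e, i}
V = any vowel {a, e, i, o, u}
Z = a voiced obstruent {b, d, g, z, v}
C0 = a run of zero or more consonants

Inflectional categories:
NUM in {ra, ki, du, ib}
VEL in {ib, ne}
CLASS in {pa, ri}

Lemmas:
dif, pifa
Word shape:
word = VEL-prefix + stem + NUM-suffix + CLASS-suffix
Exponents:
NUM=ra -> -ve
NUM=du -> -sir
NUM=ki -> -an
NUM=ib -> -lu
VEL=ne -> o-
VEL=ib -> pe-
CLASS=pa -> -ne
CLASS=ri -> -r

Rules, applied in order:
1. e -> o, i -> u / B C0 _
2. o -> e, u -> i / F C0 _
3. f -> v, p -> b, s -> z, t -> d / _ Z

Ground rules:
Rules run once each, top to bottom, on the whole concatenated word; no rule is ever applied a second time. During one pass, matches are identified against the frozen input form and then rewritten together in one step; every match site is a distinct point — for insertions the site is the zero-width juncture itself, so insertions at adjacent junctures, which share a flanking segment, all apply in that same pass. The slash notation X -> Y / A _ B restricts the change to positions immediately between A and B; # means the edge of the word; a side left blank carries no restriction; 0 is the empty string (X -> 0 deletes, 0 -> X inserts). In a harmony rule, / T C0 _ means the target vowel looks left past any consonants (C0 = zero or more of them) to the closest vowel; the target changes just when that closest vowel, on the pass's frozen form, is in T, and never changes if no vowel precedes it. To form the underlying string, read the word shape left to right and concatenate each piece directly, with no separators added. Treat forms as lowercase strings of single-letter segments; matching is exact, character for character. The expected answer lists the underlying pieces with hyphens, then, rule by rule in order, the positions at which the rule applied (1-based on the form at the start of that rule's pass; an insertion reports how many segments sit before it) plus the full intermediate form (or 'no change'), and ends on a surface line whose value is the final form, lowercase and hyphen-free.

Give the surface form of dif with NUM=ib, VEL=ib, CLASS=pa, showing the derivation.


underlying: pe-dif-lu-ne
1. e -> o, i -> u / B C0 _: fires at position(s) 9: pedifluno
2. o -> e, u -> i / F C0 _: fires at position(s) 7: pediflino
3. f -> v, p -> b, s -> z, t -> d / _ Z: no change
surface: pediflino


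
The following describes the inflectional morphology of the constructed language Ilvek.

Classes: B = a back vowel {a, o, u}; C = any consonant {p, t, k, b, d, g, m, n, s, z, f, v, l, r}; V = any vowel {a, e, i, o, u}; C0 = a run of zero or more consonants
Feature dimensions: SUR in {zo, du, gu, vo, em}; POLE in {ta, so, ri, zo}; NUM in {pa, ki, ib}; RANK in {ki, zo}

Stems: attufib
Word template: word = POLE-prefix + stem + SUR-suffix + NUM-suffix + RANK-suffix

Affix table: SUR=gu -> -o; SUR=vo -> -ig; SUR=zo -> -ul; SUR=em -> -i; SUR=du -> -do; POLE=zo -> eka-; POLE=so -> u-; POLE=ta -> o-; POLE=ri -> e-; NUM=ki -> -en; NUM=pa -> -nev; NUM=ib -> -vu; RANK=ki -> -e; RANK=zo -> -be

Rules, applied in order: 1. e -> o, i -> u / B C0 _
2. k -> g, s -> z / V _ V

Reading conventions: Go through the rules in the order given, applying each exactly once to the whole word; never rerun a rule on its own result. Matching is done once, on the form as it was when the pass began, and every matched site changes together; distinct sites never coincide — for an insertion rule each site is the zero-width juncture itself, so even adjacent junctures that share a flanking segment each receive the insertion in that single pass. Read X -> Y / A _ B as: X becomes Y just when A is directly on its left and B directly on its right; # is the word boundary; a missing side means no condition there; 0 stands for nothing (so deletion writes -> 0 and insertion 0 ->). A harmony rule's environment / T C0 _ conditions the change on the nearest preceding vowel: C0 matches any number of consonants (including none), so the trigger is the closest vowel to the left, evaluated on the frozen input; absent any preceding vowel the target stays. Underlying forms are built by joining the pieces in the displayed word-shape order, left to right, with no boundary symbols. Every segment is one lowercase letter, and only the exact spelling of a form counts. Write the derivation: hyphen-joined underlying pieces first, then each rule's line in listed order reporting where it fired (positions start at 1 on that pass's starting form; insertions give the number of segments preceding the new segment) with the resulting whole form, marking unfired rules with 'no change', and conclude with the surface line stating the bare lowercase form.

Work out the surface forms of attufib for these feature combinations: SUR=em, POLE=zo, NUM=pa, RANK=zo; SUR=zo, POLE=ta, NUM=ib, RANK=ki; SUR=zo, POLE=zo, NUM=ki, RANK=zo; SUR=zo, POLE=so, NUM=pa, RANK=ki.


cell SUR=em, POLE=zo, NUM=pa, RANK=zo:
underlying: eka-attufib-i-nev-be
1. e -> o, i -> u / B C0 _: fires at position(s) 9: ekaattufubinevbe
2. k -> g, s -> z / V _ V: fires at position(s) 2: egaattufubinevbe
surface: egaattufubinevbe

cell SUR=zo, POLE=ta, NUM=ib, RANK=ki:
underlying: o-attufib-ul-vu-e
1. e -> o, i -> u / B C0 _: fires at position(s) 7, 13: oattufubulvuo
2. k -> g, s -> z / V _ V: no change
surface: oattufubulvuo

cell SUR=zo, POLE=zo, NUM=ki, RANK=zo:
underlying: eka-attufib-ul-en-be
1. e -> o, i -> u / B C0 _: fires at position(s) 9, 13: ekaattufubulonbe
2. k -> g, s -> z / V _ V: fires at position(s) 2: egaattufubulonbe
surface: egaattufubulonbe

cell SUR=zo, POLE=so, NUM=pa, RANK=ki:
underlying: u-attufib-ul-nev-e
1. e -> o, i -> u / B C0 _: fires at position(s) 7, 12: uattufubulnove
2. k -> g, s -> z / V _ V: no change
surface: uattufubulnove


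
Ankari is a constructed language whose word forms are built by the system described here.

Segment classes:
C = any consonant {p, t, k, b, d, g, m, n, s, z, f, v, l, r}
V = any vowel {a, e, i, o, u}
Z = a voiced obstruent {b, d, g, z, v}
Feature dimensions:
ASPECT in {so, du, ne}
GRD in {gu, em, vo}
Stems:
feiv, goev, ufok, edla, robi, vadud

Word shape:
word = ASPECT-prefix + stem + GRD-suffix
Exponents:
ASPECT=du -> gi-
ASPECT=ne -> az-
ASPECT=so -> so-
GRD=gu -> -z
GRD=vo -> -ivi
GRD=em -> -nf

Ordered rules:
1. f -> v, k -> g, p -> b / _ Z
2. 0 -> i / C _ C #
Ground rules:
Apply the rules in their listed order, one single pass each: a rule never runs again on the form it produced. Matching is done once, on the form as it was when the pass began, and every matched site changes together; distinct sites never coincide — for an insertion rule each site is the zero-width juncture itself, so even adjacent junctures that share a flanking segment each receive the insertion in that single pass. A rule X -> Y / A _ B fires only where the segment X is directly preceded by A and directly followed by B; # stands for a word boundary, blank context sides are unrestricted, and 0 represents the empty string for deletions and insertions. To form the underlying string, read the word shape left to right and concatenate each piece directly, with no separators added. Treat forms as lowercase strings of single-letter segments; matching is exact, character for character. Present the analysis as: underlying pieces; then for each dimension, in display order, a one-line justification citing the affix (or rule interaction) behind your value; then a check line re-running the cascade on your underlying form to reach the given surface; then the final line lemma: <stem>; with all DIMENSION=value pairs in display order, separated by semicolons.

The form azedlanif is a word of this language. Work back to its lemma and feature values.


underlying: az-edla-nf
ASPECT=ne - signalled by the affix az-
GRD=em - signalled by the affix -nf
check: azedlanf -> azedlanf -> azedlanif
lemma: edla; ASPECT=ne; GRD=em


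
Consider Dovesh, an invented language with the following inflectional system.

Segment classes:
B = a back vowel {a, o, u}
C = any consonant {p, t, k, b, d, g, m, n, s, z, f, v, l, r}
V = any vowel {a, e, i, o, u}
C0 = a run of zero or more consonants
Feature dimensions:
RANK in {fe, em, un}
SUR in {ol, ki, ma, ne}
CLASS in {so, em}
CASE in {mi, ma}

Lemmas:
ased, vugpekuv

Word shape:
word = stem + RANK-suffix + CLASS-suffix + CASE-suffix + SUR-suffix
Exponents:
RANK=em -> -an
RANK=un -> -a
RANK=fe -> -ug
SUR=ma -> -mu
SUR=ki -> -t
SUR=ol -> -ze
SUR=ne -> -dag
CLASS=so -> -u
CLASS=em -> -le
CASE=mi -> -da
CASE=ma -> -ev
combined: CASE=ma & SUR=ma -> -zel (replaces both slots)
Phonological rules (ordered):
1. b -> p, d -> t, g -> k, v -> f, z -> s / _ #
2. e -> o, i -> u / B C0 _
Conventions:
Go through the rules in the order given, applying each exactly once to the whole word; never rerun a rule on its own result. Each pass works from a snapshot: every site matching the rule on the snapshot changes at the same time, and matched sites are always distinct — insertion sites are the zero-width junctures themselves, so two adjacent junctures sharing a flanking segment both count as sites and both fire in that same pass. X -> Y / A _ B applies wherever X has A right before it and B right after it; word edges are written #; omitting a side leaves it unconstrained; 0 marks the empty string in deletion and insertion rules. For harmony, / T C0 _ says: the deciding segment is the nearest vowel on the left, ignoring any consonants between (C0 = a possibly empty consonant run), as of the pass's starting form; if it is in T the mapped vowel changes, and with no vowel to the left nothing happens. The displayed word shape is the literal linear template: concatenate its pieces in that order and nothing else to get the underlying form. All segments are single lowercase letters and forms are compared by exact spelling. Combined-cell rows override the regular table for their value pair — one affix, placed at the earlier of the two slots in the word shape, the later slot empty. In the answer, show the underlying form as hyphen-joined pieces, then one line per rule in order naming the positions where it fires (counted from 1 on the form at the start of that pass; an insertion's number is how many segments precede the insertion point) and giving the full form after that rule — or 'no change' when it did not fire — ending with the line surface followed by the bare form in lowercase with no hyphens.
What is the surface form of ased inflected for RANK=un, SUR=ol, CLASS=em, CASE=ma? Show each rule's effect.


underlying: ased-a-le-ev-ze
1. b -> p, d -> t, g -> k, v -> f, z -> s / _ #: no change
2. e -> o, i -> u / B C0 _: fires at position(s) 3, 7: asodaloevze
surface: asodaloevze


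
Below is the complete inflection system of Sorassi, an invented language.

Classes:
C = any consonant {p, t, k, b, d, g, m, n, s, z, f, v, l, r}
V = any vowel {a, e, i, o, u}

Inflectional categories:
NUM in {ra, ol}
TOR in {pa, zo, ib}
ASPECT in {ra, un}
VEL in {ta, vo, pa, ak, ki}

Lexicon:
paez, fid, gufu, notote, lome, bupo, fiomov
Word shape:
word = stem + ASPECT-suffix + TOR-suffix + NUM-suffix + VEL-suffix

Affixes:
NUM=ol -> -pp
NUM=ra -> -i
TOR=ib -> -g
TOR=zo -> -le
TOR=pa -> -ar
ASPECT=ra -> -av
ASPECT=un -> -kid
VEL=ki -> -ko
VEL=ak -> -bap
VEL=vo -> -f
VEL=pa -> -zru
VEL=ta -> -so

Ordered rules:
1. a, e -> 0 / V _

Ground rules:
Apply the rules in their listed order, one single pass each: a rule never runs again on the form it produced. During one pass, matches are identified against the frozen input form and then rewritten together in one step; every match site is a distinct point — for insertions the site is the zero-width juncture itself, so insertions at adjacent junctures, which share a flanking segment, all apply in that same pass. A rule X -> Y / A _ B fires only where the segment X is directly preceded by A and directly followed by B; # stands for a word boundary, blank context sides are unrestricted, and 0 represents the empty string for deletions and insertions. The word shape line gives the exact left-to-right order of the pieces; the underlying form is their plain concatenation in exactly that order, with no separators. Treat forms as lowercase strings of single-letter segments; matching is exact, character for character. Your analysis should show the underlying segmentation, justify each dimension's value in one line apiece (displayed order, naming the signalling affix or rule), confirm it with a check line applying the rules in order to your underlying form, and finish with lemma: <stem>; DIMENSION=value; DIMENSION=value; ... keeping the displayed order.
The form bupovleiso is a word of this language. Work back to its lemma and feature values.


underlying: bupo-av-le-i-so
NUM=ra - signalled by the affix -i
TOR=zo - signalled by the affix -le
ASPECT=ra - signalled by the affix -av
VEL=ta - signalled by the affix -so
check: bupoavleiso -> bupovleiso
lemma: bupo; NUM=ra; TOR=zo; ASPECT=ra; VEL=ta


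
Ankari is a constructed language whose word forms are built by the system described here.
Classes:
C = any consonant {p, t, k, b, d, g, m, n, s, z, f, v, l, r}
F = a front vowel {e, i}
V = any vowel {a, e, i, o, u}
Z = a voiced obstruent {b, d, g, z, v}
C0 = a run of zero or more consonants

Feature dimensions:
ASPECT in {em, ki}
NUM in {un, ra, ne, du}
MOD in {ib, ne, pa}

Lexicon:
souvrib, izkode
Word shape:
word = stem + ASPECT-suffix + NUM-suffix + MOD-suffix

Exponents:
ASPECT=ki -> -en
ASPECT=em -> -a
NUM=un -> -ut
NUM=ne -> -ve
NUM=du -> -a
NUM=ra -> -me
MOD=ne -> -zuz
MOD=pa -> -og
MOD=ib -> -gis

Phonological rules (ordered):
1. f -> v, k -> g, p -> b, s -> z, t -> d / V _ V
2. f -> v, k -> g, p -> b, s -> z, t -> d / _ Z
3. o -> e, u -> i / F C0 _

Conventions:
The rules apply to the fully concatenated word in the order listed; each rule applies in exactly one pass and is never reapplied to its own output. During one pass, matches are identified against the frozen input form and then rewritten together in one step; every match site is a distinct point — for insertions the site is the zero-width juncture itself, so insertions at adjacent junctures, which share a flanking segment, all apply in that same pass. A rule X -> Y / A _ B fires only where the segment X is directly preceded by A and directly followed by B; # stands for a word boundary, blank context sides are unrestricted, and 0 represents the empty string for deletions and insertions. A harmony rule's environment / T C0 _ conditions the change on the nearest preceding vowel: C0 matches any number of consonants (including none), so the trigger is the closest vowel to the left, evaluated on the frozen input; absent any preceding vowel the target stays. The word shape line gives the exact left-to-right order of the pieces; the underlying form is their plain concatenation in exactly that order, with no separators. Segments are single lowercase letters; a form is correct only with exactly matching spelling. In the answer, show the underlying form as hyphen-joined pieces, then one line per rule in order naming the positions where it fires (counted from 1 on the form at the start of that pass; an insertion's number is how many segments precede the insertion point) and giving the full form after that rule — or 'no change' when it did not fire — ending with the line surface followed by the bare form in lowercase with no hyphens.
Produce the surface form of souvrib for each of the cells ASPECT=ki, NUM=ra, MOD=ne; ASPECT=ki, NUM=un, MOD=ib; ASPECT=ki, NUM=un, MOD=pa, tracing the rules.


cell ASPECT=ki, NUM=ra, MOD=ne:
underlying: souvrib-en-me-zuz
1. f -> v, k -> g, p -> b, s -> z, t -> d / V _ V: no change
2. f -> v, k -> g, p -> b, s -> z, t -> d / _ Z: no change
3. o -> e, u -> i / F C0 _: fires at position(s) 13: souvribenmeziz
surface: souvribenmeziz

cell ASPECT=ki, NUM=un, MOD=ib:
underlying: souvrib-en-ut-gis
1. f -> v, k -> g, p -> b, s -> z, t -> d / V _ V: no change
2. f -> v, k -> g, p -> b, s -> z, t -> d / _ Z: fires at position(s) 11: souvribenudgis
3. o -> e, u -> i / F C0 _: fires at position(s) 10: souvribenidgis
surface: souvribenidgis

cell ASPECT=ki, NUM=un, MOD=pa:
underlying: souvrib-en-ut-og
1. f -> v, k -> g, p -> b, s -> z, t -> d / V _ V: fires at position(s) 11: souvribenudog
2. f -> v, k -> g, p -> b, s -> z, t -> d / _ Z: no change
3. o -> e, u -> i / F C0 _: fires at position(s) 10: souvribenidog
surface: souvribenidog


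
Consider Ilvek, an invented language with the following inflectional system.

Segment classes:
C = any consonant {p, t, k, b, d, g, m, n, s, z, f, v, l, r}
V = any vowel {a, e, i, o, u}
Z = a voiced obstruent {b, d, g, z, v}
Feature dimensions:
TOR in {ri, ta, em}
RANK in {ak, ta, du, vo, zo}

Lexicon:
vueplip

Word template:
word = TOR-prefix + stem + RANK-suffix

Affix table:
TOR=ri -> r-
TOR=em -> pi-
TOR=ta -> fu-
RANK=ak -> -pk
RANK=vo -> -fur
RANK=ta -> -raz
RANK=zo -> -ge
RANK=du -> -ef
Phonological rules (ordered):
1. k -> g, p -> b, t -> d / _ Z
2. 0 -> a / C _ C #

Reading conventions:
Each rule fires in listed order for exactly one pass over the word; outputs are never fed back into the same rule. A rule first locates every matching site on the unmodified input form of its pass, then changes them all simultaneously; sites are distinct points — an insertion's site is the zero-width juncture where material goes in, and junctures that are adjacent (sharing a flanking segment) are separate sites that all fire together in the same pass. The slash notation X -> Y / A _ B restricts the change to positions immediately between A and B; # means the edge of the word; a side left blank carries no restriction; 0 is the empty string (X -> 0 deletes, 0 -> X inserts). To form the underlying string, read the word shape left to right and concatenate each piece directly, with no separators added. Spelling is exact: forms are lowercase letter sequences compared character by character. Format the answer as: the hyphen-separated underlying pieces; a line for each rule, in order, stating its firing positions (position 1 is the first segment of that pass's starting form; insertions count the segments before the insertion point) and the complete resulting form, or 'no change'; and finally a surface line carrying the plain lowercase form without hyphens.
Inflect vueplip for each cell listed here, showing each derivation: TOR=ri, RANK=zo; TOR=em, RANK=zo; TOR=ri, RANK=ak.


cell TOR=ri, RANK=zo:
underlying: r-vueplip-ge
1. k -> g, p -> b, t -> d / _ Z: fires at position(s) 8: rvueplibge
2. 0 -> a / C _ C #: no change
surface: rvueplibge

cell TOR=em, RANK=zo:
underlying: pi-vueplip-ge
1. k -> g, p -> b, t -> d / _ Z: fires at position(s) 9: pivueplibge
2. 0 -> a / C _ C #: no change
surface: pivueplibge

cell TOR=ri, RANK=ak:
underlying: r-vueplip-pk
1. k -> g, p -> b, t -> d / _ Z: no change
2. 0 -> a / C _ C #: inserts after position(s) 9: rvueplippak
surface: rvueplippak


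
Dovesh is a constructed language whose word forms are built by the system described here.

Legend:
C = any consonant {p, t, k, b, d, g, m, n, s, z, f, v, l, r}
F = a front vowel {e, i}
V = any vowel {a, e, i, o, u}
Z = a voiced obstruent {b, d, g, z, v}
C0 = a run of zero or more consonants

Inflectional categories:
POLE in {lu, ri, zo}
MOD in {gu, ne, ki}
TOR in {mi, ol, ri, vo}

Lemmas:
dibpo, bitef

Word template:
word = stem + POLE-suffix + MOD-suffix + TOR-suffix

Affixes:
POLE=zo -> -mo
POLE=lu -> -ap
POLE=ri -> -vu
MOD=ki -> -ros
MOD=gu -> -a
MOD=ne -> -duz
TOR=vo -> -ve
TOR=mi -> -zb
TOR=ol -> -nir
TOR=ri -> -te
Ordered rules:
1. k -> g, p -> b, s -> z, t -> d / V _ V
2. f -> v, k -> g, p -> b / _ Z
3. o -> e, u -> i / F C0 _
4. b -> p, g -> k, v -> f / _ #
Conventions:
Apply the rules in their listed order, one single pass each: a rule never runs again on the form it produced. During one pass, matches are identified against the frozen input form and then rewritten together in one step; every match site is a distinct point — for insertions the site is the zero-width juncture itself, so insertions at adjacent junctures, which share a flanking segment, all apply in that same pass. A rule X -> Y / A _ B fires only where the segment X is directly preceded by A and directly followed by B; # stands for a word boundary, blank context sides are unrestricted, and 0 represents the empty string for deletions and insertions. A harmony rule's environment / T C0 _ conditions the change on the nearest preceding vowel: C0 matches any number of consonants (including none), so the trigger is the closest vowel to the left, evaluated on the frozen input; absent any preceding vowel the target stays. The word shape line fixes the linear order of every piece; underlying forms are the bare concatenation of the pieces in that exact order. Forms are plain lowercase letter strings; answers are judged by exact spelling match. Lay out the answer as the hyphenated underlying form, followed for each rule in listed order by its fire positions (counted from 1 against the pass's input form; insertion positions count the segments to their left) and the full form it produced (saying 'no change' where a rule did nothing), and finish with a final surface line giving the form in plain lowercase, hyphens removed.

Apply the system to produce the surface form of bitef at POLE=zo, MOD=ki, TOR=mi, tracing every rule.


underlying: bitef-mo-ros-zb
1. k -> g, p -> b, s -> z, t -> d / V _ V: fires at position(s) 3: bidefmoroszb
2. f -> v, k -> g, p -> b / _ Z: no change
3. o -> e, u -> i / F C0 _: fires at position(s) 7: bidefmeroszb
4. b -> p, g -> k, v -> f / _ #: fires at position(s) 12: bidefmeroszp
surface: bidefmeroszp


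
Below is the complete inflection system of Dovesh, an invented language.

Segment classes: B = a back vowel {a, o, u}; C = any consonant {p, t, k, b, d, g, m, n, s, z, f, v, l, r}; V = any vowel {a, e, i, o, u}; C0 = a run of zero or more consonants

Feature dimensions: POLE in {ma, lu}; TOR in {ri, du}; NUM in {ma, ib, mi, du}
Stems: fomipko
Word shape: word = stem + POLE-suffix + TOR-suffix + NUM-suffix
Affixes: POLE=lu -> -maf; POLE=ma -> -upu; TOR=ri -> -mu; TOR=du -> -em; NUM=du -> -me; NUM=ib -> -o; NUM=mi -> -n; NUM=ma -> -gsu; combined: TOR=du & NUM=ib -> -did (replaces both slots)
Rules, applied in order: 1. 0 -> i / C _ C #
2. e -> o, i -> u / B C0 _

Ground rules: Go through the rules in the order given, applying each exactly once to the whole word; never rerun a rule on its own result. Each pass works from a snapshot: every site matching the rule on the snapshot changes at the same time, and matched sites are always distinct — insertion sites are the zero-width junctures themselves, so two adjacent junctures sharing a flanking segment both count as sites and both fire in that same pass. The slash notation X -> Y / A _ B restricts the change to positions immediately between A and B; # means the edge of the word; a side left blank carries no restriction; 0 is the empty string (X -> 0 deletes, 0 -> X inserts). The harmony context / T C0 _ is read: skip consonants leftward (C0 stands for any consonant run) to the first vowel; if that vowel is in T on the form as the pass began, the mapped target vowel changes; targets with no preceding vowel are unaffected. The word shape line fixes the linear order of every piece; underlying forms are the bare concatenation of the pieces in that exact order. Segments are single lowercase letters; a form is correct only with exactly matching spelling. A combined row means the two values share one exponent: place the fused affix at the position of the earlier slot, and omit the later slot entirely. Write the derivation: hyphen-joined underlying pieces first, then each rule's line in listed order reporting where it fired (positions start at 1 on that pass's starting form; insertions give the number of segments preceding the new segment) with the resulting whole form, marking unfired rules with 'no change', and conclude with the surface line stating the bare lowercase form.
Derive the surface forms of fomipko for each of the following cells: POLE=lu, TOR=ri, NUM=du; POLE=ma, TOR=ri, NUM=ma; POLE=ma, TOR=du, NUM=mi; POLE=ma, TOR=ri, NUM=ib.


cell POLE=lu, TOR=ri, NUM=du:
underlying: fomipko-maf-mu-me
1. 0 -> i / C _ C #: no change
2. e -> o, i -> u / B C0 _: fires at position(s) 4, 14: fomupkomafmumo
surface: fomupkomafmumo

cell POLE=ma, TOR=ri, NUM=ma:
underlying: fomipko-upu-mu-gsu
1. 0 -> i / C _ C #: no change
2. e -> o, i -> u / B C0 _: fires at position(s) 4: fomupkoupumugsu
surface: fomupkoupumugsu

cell POLE=ma, TOR=du, NUM=mi:
underlying: fomipko-upu-em-n
1. 0 -> i / C _ C #: inserts after position(s) 12: fomipkoupuemin
2. e -> o, i -> u / B C0 _: fires at position(s) 4, 11: fomupkoupuomin
surface: fomupkoupuomin

cell POLE=ma, TOR=ri, NUM=ib:
underlying: fomipko-upu-mu-o
1. 0 -> i / C _ C #: no change
2. e -> o, i -> u / B C0 _: fires at position(s) 4: fomupkoupumuo
surface: fomupkoupumuo


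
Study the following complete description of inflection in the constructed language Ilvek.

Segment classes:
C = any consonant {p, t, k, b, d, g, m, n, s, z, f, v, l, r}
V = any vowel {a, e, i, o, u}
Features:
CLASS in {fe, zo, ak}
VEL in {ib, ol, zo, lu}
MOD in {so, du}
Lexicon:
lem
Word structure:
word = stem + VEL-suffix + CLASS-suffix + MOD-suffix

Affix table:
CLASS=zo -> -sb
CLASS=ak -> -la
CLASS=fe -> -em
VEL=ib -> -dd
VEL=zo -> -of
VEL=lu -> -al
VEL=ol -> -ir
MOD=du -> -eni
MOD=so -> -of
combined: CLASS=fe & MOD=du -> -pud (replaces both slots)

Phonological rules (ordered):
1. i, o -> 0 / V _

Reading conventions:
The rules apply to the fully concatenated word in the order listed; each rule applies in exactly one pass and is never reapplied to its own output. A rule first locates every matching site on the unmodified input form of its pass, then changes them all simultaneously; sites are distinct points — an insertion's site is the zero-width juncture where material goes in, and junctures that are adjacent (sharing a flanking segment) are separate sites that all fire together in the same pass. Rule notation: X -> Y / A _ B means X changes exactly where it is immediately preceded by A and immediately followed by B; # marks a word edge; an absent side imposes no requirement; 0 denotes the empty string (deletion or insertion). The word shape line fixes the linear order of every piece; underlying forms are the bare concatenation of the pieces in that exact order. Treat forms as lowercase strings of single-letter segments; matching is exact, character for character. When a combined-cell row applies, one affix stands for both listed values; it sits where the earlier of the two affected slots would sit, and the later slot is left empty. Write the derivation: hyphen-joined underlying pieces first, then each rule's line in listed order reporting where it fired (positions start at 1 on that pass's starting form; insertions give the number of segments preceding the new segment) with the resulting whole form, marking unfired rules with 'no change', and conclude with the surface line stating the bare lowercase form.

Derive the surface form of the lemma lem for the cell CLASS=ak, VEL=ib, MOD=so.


underlying: lem-dd-la-of
1. i, o -> 0 / V _: fires at position(s) 8: lemddlaf
surface: lemddlaf


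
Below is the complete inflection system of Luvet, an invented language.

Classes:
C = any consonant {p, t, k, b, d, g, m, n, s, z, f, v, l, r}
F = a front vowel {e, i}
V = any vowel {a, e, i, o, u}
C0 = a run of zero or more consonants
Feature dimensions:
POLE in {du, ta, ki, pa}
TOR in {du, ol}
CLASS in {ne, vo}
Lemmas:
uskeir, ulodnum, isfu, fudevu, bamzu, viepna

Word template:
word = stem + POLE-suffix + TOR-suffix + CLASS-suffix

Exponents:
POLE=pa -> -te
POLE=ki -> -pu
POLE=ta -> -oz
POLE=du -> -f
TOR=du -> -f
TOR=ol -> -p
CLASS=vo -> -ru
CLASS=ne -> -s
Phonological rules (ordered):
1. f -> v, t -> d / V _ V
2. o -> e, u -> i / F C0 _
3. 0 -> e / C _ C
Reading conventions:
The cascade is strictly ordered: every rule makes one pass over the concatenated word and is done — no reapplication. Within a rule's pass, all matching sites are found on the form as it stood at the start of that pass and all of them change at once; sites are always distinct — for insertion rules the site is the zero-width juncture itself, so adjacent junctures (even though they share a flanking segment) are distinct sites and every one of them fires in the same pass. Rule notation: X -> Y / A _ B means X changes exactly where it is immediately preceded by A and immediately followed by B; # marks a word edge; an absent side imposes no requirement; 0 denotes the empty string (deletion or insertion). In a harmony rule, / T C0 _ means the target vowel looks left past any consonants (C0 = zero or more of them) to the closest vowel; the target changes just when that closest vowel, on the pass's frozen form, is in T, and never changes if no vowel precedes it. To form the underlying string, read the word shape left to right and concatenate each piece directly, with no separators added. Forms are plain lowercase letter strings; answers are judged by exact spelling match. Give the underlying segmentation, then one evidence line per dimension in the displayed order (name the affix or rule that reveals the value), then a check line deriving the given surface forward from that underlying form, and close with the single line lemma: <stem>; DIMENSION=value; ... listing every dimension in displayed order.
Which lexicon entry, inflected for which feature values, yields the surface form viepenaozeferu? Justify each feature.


underlying: viepna-oz-f-ru
POLE=ta - signalled by the affix -oz
TOR=du - signalled by the affix -f
CLASS=vo - signalled by the affix -ru
check: viepnaozfru -> viepnaozfru -> viepnaozfru -> viepenaozeferu
lemma: viepna; POLE=ta; TOR=du; CLASS=vo


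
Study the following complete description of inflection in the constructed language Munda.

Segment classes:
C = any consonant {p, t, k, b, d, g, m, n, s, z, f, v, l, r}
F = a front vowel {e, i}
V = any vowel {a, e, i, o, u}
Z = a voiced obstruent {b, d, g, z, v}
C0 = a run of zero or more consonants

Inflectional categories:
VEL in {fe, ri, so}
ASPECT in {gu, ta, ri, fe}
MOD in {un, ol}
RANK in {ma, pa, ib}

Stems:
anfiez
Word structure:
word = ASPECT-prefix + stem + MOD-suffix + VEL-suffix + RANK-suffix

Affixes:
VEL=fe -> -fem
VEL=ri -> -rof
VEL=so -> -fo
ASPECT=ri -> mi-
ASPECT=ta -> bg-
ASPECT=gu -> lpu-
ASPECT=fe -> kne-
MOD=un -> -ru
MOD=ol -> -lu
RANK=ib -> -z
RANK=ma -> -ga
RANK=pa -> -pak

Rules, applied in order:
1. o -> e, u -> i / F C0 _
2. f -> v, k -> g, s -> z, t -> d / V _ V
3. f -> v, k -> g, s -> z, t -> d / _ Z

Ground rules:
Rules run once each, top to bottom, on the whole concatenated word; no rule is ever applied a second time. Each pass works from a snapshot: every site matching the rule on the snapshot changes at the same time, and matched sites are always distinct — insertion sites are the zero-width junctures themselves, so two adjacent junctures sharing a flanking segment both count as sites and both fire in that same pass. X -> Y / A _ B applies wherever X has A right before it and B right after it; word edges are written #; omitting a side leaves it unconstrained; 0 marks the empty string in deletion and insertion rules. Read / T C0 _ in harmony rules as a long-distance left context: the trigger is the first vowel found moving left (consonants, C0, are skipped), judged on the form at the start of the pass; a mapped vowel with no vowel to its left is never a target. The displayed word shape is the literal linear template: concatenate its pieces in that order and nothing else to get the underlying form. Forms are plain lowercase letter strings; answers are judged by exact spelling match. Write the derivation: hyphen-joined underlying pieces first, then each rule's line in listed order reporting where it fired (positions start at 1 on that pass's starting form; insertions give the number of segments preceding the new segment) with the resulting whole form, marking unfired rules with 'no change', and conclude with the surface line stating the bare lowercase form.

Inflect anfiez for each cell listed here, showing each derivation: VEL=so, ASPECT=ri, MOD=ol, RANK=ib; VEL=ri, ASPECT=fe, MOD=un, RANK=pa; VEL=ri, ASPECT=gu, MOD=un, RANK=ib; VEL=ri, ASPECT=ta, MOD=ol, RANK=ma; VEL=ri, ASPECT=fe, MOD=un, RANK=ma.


cell VEL=so, ASPECT=ri, MOD=ol, RANK=ib:
underlying: mi-anfiez-lu-fo-z
1. o -> e, u -> i / F C0 _: fires at position(s) 10: mianfiezlifoz
2. f -> v, k -> g, s -> z, t -> d / V _ V: fires at position(s) 11: mianfiezlivoz
3. f -> v, k -> g, s -> z, t -> d / _ Z: no change
surface: mianfiezlivoz

cell VEL=ri, ASPECT=fe, MOD=un, RANK=pa:
underlying: kne-anfiez-ru-rof-pak
1. o -> e, u -> i / F C0 _: fires at position(s) 11: kneanfiezrirofpak
2. f -> v, k -> g, s -> z, t -> d / V _ V: no change
3. f -> v, k -> g, s -> z, t -> d / _ Z: no change
surface: kneanfiezrirofpak

cell VEL=ri, ASPECT=gu, MOD=un, RANK=ib:
underlying: lpu-anfiez-ru-rof-z
1. o -> e, u -> i / F C0 _: fires at position(s) 11: lpuanfiezrirofz
2. f -> v, k -> g, s -> z, t -> d / V _ V: no change
3. f -> v, k -> g, s -> z, t -> d / _ Z: fires at position(s) 14: lpuanfiezrirovz
surface: lpuanfiezrirovz

cell VEL=ri, ASPECT=ta, MOD=ol, RANK=ma:
underlying: bg-anfiez-lu-rof-ga
1. o -> e, u -> i / F C0 _: fires at position(s) 10: bganfiezlirofga
2. f -> v, k -> g, s -> z, t -> d / V _ V: no change
3. f -> v, k -> g, s -> z, t -> d / _ Z: fires at position(s) 13: bganfiezlirovga
surface: bganfiezlirovga

cell VEL=ri, ASPECT=fe, MOD=un, RANK=ma:
underlying: kne-anfiez-ru-rof-ga
1. o -> e, u -> i / F C0 _: fires at position(s) 11: kneanfiezrirofga
2. f -> v, k -> g, s -> z, t -> d / V _ V: no change
3. f -> v, k -> g, s -> z, t -> d / _ Z: fires at position(s) 14: kneanfiezrirovga
surface: kneanfiezrirovga
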